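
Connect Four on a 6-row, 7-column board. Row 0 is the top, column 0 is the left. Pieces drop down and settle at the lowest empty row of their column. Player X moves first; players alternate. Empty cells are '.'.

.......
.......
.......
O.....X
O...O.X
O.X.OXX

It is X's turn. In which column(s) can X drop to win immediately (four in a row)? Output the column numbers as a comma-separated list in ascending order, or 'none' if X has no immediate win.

col 0: drop X → no win
col 1: drop X → no win
col 2: drop X → no win
col 3: drop X → no win
col 4: drop X → no win
col 5: drop X → no win
col 6: drop X → WIN!

Answer: 6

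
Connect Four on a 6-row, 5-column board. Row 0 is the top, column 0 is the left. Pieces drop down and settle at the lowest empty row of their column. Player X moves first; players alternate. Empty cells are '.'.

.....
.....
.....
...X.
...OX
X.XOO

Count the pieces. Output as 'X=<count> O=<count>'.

X=4 O=3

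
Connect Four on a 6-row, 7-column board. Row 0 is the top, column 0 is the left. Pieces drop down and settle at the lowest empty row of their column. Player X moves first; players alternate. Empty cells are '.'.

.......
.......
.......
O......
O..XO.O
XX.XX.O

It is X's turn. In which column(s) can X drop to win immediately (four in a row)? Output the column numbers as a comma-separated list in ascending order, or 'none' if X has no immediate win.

col 0: drop X → no win
col 1: drop X → no win
col 2: drop X → WIN!
col 3: drop X → no win
col 4: drop X → no win
col 5: drop X → no win
col 6: drop X → no win

Answer: 2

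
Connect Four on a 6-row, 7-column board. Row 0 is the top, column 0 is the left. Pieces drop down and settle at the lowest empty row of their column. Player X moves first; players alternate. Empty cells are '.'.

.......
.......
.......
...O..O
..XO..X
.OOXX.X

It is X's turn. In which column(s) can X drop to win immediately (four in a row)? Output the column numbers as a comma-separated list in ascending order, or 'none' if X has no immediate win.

Answer: 5

Derivation:
col 0: drop X → no win
col 1: drop X → no win
col 2: drop X → no win
col 3: drop X → no win
col 4: drop X → no win
col 5: drop X → WIN!
col 6: drop X → no win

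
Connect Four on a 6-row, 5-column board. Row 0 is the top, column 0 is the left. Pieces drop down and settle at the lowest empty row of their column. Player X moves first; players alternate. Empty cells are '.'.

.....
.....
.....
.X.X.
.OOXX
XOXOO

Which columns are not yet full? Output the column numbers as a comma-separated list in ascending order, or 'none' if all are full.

col 0: top cell = '.' → open
col 1: top cell = '.' → open
col 2: top cell = '.' → open
col 3: top cell = '.' → open
col 4: top cell = '.' → open

Answer: 0,1,2,3,4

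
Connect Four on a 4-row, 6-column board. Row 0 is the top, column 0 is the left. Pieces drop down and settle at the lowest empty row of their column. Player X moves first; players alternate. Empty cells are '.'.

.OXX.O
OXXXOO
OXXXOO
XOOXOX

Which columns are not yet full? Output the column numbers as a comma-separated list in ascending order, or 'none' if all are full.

Answer: 0,4

Derivation:
col 0: top cell = '.' → open
col 1: top cell = 'O' → FULL
col 2: top cell = 'X' → FULL
col 3: top cell = 'X' → FULL
col 4: top cell = '.' → open
col 5: top cell = 'O' → FULL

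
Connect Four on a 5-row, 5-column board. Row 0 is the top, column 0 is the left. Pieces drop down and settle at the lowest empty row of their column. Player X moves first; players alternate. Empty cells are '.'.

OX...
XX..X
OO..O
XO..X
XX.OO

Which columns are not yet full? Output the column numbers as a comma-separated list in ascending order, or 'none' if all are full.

col 0: top cell = 'O' → FULL
col 1: top cell = 'X' → FULL
col 2: top cell = '.' → open
col 3: top cell = '.' → open
col 4: top cell = '.' → open

Answer: 2,3,4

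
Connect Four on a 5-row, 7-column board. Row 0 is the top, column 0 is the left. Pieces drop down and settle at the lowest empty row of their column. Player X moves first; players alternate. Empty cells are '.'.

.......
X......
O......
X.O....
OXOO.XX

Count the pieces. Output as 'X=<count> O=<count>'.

X=5 O=5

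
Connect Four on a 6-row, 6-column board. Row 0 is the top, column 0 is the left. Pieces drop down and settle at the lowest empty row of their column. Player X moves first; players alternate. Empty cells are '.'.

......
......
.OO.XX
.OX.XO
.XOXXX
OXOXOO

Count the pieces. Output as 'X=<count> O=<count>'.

X=10 O=9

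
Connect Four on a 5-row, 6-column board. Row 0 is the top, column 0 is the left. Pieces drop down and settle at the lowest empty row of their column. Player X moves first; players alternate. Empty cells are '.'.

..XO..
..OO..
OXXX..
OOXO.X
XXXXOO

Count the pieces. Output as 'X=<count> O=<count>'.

X=10 O=9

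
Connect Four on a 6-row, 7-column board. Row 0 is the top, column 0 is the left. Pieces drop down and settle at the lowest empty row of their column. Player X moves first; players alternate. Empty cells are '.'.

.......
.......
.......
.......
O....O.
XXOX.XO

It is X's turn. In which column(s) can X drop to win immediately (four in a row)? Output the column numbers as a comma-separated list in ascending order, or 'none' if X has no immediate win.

col 0: drop X → no win
col 1: drop X → no win
col 2: drop X → no win
col 3: drop X → no win
col 4: drop X → no win
col 5: drop X → no win
col 6: drop X → no win

Answer: none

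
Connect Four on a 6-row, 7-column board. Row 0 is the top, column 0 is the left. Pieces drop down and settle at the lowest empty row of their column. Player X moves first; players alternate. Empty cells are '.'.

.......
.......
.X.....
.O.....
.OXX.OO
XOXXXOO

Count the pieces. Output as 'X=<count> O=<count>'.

X=7 O=7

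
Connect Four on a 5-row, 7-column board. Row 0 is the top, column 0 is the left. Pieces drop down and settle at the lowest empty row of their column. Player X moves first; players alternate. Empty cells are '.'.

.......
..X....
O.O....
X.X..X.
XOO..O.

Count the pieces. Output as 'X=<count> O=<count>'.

X=5 O=5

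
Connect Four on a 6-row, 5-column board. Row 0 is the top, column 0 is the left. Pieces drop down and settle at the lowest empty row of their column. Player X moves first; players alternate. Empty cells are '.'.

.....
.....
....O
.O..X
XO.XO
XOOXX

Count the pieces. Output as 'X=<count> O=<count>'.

X=6 O=6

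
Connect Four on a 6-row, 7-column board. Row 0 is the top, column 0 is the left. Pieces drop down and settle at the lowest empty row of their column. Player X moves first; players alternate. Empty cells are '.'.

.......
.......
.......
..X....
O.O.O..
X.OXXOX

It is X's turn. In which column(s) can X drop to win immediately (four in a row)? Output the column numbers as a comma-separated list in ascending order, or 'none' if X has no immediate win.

Answer: none

Derivation:
col 0: drop X → no win
col 1: drop X → no win
col 2: drop X → no win
col 3: drop X → no win
col 4: drop X → no win
col 5: drop X → no win
col 6: drop X → no win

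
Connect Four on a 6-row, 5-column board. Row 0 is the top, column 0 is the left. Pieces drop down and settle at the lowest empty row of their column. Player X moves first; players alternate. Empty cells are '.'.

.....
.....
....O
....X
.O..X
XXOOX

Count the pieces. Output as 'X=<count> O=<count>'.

X=5 O=4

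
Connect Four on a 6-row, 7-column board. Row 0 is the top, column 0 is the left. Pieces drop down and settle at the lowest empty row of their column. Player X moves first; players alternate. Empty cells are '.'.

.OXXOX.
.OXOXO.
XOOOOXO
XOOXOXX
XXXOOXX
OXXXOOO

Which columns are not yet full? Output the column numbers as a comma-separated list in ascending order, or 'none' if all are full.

Answer: 0,6

Derivation:
col 0: top cell = '.' → open
col 1: top cell = 'O' → FULL
col 2: top cell = 'X' → FULL
col 3: top cell = 'X' → FULL
col 4: top cell = 'O' → FULL
col 5: top cell = 'X' → FULL
col 6: top cell = '.' → open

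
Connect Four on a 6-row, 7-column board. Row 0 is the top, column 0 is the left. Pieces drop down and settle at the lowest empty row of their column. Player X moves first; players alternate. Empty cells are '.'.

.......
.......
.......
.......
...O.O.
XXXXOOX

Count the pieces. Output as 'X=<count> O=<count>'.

X=5 O=4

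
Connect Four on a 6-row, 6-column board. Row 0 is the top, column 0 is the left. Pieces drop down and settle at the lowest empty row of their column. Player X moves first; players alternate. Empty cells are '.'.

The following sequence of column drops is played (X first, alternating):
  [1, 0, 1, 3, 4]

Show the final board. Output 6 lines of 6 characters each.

Move 1: X drops in col 1, lands at row 5
Move 2: O drops in col 0, lands at row 5
Move 3: X drops in col 1, lands at row 4
Move 4: O drops in col 3, lands at row 5
Move 5: X drops in col 4, lands at row 5

Answer: ......
......
......
......
.X....
OX.OX.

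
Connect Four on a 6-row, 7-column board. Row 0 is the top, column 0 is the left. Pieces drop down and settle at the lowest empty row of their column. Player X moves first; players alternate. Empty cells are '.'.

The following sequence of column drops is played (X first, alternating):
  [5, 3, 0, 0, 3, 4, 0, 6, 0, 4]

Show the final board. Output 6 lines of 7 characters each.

Move 1: X drops in col 5, lands at row 5
Move 2: O drops in col 3, lands at row 5
Move 3: X drops in col 0, lands at row 5
Move 4: O drops in col 0, lands at row 4
Move 5: X drops in col 3, lands at row 4
Move 6: O drops in col 4, lands at row 5
Move 7: X drops in col 0, lands at row 3
Move 8: O drops in col 6, lands at row 5
Move 9: X drops in col 0, lands at row 2
Move 10: O drops in col 4, lands at row 4

Answer: .......
.......
X......
X......
O..XO..
X..OOXO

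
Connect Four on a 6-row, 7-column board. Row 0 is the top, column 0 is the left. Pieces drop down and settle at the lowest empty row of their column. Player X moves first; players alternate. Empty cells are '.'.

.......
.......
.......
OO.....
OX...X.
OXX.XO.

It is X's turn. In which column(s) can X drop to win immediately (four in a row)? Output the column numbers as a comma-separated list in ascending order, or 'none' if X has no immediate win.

col 0: drop X → no win
col 1: drop X → no win
col 2: drop X → no win
col 3: drop X → WIN!
col 4: drop X → no win
col 5: drop X → no win
col 6: drop X → no win

Answer: 3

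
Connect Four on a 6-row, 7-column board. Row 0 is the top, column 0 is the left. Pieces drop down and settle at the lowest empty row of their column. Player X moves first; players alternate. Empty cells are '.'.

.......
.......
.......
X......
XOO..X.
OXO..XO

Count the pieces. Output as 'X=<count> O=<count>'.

X=5 O=5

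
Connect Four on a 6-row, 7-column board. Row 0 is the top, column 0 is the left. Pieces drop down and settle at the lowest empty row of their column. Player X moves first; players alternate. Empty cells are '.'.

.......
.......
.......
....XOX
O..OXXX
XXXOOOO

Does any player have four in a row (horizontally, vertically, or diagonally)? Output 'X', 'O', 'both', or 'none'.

O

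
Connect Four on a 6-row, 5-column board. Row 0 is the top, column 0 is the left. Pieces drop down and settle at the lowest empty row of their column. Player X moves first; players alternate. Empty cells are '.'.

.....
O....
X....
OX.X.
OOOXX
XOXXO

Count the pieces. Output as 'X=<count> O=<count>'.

X=8 O=7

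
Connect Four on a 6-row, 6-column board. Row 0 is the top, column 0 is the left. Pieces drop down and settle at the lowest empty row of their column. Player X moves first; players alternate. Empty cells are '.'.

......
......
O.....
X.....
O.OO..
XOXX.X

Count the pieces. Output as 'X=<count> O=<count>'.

X=5 O=5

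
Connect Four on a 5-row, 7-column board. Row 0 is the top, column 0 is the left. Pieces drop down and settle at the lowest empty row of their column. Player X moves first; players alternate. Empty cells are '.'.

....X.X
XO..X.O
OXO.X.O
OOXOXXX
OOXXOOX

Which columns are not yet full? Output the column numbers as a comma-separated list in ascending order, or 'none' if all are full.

Answer: 0,1,2,3,5

Derivation:
col 0: top cell = '.' → open
col 1: top cell = '.' → open
col 2: top cell = '.' → open
col 3: top cell = '.' → open
col 4: top cell = 'X' → FULL
col 5: top cell = '.' → open
col 6: top cell = 'X' → FULL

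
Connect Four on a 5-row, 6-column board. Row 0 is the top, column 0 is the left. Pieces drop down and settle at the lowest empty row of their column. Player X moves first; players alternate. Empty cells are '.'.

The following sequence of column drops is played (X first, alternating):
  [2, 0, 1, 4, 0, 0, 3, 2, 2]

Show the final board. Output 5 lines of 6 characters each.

Answer: ......
......
O.X...
X.O...
OXXXO.

Derivation:
Move 1: X drops in col 2, lands at row 4
Move 2: O drops in col 0, lands at row 4
Move 3: X drops in col 1, lands at row 4
Move 4: O drops in col 4, lands at row 4
Move 5: X drops in col 0, lands at row 3
Move 6: O drops in col 0, lands at row 2
Move 7: X drops in col 3, lands at row 4
Move 8: O drops in col 2, lands at row 3
Move 9: X drops in col 2, lands at row 2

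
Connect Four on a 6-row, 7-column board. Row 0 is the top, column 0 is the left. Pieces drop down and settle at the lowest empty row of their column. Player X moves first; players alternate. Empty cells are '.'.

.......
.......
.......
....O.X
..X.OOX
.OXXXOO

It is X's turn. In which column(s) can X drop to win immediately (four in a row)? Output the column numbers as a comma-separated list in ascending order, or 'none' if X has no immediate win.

col 0: drop X → no win
col 1: drop X → no win
col 2: drop X → no win
col 3: drop X → no win
col 4: drop X → no win
col 5: drop X → no win
col 6: drop X → no win

Answer: none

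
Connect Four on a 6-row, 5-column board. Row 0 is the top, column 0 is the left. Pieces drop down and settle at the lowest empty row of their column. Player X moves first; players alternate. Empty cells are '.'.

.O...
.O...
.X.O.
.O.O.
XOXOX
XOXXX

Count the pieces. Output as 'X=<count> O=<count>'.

X=8 O=8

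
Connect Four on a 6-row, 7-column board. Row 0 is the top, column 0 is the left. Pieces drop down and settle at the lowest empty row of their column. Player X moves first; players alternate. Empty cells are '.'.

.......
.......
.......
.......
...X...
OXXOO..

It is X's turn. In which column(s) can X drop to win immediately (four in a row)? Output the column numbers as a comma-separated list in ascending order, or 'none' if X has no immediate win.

col 0: drop X → no win
col 1: drop X → no win
col 2: drop X → no win
col 3: drop X → no win
col 4: drop X → no win
col 5: drop X → no win
col 6: drop X → no win

Answer: none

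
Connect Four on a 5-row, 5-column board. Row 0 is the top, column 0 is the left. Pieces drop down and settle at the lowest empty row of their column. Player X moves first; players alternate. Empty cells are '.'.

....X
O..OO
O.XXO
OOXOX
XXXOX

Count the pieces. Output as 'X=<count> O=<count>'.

X=9 O=9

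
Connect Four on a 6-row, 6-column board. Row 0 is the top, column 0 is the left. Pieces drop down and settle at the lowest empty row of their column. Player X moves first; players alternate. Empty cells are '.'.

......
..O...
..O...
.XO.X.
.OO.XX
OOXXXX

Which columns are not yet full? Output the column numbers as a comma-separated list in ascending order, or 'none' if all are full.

Answer: 0,1,2,3,4,5

Derivation:
col 0: top cell = '.' → open
col 1: top cell = '.' → open
col 2: top cell = '.' → open
col 3: top cell = '.' → open
col 4: top cell = '.' → open
col 5: top cell = '.' → open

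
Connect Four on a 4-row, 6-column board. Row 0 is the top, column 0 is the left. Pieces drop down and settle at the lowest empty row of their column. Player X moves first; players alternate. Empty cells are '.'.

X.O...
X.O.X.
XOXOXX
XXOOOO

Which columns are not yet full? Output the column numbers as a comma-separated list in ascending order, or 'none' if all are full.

col 0: top cell = 'X' → FULL
col 1: top cell = '.' → open
col 2: top cell = 'O' → FULL
col 3: top cell = '.' → open
col 4: top cell = '.' → open
col 5: top cell = '.' → open

Answer: 1,3,4,5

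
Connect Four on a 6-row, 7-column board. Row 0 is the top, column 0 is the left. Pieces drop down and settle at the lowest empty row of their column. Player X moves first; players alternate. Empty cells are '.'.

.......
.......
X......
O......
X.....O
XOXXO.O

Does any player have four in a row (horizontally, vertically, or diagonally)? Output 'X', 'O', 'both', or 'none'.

none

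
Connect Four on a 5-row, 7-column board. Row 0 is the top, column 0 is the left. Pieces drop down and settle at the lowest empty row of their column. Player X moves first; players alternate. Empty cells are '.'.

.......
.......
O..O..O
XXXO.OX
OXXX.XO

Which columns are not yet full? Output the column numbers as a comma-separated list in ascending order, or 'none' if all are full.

col 0: top cell = '.' → open
col 1: top cell = '.' → open
col 2: top cell = '.' → open
col 3: top cell = '.' → open
col 4: top cell = '.' → open
col 5: top cell = '.' → open
col 6: top cell = '.' → open

Answer: 0,1,2,3,4,5,6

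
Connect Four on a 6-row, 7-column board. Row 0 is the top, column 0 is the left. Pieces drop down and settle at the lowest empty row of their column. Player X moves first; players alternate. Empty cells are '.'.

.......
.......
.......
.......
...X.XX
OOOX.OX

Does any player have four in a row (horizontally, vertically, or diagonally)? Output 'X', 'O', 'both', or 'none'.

none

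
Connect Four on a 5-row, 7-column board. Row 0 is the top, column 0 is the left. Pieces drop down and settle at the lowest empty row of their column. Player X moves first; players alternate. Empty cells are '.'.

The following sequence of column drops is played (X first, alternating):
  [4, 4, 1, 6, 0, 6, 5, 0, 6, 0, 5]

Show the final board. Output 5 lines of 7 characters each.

Move 1: X drops in col 4, lands at row 4
Move 2: O drops in col 4, lands at row 3
Move 3: X drops in col 1, lands at row 4
Move 4: O drops in col 6, lands at row 4
Move 5: X drops in col 0, lands at row 4
Move 6: O drops in col 6, lands at row 3
Move 7: X drops in col 5, lands at row 4
Move 8: O drops in col 0, lands at row 3
Move 9: X drops in col 6, lands at row 2
Move 10: O drops in col 0, lands at row 2
Move 11: X drops in col 5, lands at row 3

Answer: .......
.......
O.....X
O...OXO
XX..XXO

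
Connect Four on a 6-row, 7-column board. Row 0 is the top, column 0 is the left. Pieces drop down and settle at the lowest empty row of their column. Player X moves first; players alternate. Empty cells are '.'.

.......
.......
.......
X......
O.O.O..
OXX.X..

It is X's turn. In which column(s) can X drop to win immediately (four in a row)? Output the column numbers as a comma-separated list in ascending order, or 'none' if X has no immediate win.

col 0: drop X → no win
col 1: drop X → no win
col 2: drop X → no win
col 3: drop X → WIN!
col 4: drop X → no win
col 5: drop X → no win
col 6: drop X → no win

Answer: 3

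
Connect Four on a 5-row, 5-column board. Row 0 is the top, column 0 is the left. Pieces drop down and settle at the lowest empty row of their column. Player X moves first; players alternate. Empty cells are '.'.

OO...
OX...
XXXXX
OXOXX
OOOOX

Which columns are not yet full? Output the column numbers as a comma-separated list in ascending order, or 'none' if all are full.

col 0: top cell = 'O' → FULL
col 1: top cell = 'O' → FULL
col 2: top cell = '.' → open
col 3: top cell = '.' → open
col 4: top cell = '.' → open

Answer: 2,3,4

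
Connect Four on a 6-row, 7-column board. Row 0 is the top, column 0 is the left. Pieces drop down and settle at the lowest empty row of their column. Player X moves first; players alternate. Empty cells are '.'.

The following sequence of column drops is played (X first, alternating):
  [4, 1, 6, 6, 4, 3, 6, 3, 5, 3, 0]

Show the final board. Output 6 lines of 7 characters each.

Move 1: X drops in col 4, lands at row 5
Move 2: O drops in col 1, lands at row 5
Move 3: X drops in col 6, lands at row 5
Move 4: O drops in col 6, lands at row 4
Move 5: X drops in col 4, lands at row 4
Move 6: O drops in col 3, lands at row 5
Move 7: X drops in col 6, lands at row 3
Move 8: O drops in col 3, lands at row 4
Move 9: X drops in col 5, lands at row 5
Move 10: O drops in col 3, lands at row 3
Move 11: X drops in col 0, lands at row 5

Answer: .......
.......
.......
...O..X
...OX.O
XO.OXXX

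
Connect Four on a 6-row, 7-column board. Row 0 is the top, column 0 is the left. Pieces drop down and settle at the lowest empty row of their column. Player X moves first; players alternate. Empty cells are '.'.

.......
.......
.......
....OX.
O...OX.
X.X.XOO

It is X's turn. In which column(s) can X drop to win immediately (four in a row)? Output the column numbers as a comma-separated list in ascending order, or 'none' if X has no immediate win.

col 0: drop X → no win
col 1: drop X → no win
col 2: drop X → no win
col 3: drop X → no win
col 4: drop X → no win
col 5: drop X → no win
col 6: drop X → no win

Answer: none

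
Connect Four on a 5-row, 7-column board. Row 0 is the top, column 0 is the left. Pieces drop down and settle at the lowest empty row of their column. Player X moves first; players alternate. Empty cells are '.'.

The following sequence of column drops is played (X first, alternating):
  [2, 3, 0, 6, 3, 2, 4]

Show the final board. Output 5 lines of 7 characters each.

Move 1: X drops in col 2, lands at row 4
Move 2: O drops in col 3, lands at row 4
Move 3: X drops in col 0, lands at row 4
Move 4: O drops in col 6, lands at row 4
Move 5: X drops in col 3, lands at row 3
Move 6: O drops in col 2, lands at row 3
Move 7: X drops in col 4, lands at row 4

Answer: .......
.......
.......
..OX...
X.XOX.O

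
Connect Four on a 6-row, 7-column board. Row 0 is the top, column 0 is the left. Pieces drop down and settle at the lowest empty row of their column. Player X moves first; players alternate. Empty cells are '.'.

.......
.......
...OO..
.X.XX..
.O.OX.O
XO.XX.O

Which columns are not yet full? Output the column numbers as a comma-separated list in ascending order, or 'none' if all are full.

Answer: 0,1,2,3,4,5,6

Derivation:
col 0: top cell = '.' → open
col 1: top cell = '.' → open
col 2: top cell = '.' → open
col 3: top cell = '.' → open
col 4: top cell = '.' → open
col 5: top cell = '.' → open
col 6: top cell = '.' → open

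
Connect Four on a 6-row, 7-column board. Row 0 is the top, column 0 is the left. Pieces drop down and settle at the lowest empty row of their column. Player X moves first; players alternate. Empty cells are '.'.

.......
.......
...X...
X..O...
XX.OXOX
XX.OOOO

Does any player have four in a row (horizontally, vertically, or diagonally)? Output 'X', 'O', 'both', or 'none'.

O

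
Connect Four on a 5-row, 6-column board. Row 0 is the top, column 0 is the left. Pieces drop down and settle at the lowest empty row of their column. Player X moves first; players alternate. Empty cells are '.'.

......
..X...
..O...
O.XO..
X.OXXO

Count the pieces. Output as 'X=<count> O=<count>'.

X=5 O=5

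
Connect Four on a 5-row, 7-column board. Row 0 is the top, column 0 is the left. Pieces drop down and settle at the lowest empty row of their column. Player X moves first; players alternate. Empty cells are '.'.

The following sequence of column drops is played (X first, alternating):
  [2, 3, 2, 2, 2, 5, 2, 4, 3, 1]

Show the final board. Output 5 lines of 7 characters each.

Answer: ..X....
..X....
..O....
..XX...
.OXOOO.

Derivation:
Move 1: X drops in col 2, lands at row 4
Move 2: O drops in col 3, lands at row 4
Move 3: X drops in col 2, lands at row 3
Move 4: O drops in col 2, lands at row 2
Move 5: X drops in col 2, lands at row 1
Move 6: O drops in col 5, lands at row 4
Move 7: X drops in col 2, lands at row 0
Move 8: O drops in col 4, lands at row 4
Move 9: X drops in col 3, lands at row 3
Move 10: O drops in col 1, lands at row 4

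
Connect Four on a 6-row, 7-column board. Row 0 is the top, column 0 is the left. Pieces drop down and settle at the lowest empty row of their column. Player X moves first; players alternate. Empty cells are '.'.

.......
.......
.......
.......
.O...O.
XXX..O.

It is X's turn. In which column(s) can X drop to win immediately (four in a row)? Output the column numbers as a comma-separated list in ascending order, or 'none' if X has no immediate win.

col 0: drop X → no win
col 1: drop X → no win
col 2: drop X → no win
col 3: drop X → WIN!
col 4: drop X → no win
col 5: drop X → no win
col 6: drop X → no win

Answer: 3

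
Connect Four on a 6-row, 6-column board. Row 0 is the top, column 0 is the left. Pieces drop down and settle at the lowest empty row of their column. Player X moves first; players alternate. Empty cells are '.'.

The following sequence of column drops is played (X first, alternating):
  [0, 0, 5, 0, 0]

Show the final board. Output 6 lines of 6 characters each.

Move 1: X drops in col 0, lands at row 5
Move 2: O drops in col 0, lands at row 4
Move 3: X drops in col 5, lands at row 5
Move 4: O drops in col 0, lands at row 3
Move 5: X drops in col 0, lands at row 2

Answer: ......
......
X.....
O.....
O.....
X....X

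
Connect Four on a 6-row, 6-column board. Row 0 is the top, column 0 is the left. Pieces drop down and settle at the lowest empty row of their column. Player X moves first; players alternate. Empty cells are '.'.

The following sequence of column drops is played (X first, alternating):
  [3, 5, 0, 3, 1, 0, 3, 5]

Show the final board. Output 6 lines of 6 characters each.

Answer: ......
......
......
...X..
O..O.O
XX.X.O

Derivation:
Move 1: X drops in col 3, lands at row 5
Move 2: O drops in col 5, lands at row 5
Move 3: X drops in col 0, lands at row 5
Move 4: O drops in col 3, lands at row 4
Move 5: X drops in col 1, lands at row 5
Move 6: O drops in col 0, lands at row 4
Move 7: X drops in col 3, lands at row 3
Move 8: O drops in col 5, lands at row 4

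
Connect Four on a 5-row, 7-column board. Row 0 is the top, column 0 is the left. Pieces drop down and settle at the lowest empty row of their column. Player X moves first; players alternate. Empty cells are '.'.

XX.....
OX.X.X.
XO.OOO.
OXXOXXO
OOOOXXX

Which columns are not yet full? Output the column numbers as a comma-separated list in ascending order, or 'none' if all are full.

Answer: 2,3,4,5,6

Derivation:
col 0: top cell = 'X' → FULL
col 1: top cell = 'X' → FULL
col 2: top cell = '.' → open
col 3: top cell = '.' → open
col 4: top cell = '.' → open
col 5: top cell = '.' → open
col 6: top cell = '.' → open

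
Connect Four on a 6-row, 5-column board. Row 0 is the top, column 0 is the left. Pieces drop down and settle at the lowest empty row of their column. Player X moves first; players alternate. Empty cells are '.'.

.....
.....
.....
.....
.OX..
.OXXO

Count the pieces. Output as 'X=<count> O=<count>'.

X=3 O=3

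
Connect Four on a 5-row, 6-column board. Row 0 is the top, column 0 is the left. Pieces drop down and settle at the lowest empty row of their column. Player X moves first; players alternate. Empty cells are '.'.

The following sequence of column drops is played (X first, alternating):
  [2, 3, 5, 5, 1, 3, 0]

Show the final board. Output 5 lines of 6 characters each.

Move 1: X drops in col 2, lands at row 4
Move 2: O drops in col 3, lands at row 4
Move 3: X drops in col 5, lands at row 4
Move 4: O drops in col 5, lands at row 3
Move 5: X drops in col 1, lands at row 4
Move 6: O drops in col 3, lands at row 3
Move 7: X drops in col 0, lands at row 4

Answer: ......
......
......
...O.O
XXXO.X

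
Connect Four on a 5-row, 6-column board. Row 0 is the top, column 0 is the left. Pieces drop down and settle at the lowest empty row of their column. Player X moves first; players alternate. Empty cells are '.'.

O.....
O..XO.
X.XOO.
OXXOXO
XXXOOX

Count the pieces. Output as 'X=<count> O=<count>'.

X=10 O=10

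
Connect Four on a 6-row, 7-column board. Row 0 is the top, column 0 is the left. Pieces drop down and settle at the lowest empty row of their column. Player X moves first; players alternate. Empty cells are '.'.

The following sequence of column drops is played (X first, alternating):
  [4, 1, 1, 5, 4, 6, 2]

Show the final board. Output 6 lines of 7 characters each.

Answer: .......
.......
.......
.......
.X..X..
.OX.XOO

Derivation:
Move 1: X drops in col 4, lands at row 5
Move 2: O drops in col 1, lands at row 5
Move 3: X drops in col 1, lands at row 4
Move 4: O drops in col 5, lands at row 5
Move 5: X drops in col 4, lands at row 4
Move 6: O drops in col 6, lands at row 5
Move 7: X drops in col 2, lands at row 5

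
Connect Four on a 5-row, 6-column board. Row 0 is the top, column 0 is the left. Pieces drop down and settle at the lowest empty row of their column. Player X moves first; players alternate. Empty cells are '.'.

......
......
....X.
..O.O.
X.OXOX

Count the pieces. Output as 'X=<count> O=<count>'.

X=4 O=4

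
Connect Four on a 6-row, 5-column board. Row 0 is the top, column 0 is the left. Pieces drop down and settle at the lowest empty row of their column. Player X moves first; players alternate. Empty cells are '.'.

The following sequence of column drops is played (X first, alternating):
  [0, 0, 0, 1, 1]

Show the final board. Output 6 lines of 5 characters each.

Answer: .....
.....
.....
X....
OX...
XO...

Derivation:
Move 1: X drops in col 0, lands at row 5
Move 2: O drops in col 0, lands at row 4
Move 3: X drops in col 0, lands at row 3
Move 4: O drops in col 1, lands at row 5
Move 5: X drops in col 1, lands at row 4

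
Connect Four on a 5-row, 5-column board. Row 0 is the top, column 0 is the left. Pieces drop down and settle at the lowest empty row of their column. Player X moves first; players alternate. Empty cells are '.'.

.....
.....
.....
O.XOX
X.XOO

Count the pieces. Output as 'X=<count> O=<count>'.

X=4 O=4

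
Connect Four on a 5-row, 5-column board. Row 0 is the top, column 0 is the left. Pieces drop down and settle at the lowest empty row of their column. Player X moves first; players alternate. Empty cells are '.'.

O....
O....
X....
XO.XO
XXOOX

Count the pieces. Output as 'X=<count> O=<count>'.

X=6 O=6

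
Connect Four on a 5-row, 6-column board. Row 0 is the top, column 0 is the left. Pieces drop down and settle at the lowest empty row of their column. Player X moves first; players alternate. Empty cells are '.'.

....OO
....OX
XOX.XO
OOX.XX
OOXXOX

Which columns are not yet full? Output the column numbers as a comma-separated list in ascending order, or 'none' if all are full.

col 0: top cell = '.' → open
col 1: top cell = '.' → open
col 2: top cell = '.' → open
col 3: top cell = '.' → open
col 4: top cell = 'O' → FULL
col 5: top cell = 'O' → FULL

Answer: 0,1,2,3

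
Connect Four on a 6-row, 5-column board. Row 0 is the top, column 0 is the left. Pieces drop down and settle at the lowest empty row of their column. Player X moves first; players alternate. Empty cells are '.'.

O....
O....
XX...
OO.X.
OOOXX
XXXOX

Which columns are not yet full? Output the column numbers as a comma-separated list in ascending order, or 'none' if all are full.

Answer: 1,2,3,4

Derivation:
col 0: top cell = 'O' → FULL
col 1: top cell = '.' → open
col 2: top cell = '.' → open
col 3: top cell = '.' → open
col 4: top cell = '.' → open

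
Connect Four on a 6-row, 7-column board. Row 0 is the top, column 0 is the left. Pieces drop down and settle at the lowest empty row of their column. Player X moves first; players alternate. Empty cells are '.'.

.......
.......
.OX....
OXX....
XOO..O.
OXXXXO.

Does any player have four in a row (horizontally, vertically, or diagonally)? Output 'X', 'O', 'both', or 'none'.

X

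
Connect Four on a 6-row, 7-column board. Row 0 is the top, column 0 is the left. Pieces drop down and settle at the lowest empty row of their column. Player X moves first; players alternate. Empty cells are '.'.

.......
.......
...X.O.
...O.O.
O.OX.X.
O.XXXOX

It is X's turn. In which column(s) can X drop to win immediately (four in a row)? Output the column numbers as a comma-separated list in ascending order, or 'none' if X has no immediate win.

Answer: 1

Derivation:
col 0: drop X → no win
col 1: drop X → WIN!
col 2: drop X → no win
col 3: drop X → no win
col 4: drop X → no win
col 5: drop X → no win
col 6: drop X → no win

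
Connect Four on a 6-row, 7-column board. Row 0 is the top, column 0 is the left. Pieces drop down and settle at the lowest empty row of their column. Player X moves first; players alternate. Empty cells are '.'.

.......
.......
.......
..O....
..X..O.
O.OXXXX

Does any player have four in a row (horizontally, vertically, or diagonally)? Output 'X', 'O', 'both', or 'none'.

X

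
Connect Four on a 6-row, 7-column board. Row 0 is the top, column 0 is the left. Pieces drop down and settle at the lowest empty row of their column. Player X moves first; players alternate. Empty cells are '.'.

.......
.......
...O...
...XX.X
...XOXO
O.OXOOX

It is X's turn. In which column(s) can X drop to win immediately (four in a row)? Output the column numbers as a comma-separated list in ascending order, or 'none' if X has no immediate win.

Answer: 5

Derivation:
col 0: drop X → no win
col 1: drop X → no win
col 2: drop X → no win
col 3: drop X → no win
col 4: drop X → no win
col 5: drop X → WIN!
col 6: drop X → no win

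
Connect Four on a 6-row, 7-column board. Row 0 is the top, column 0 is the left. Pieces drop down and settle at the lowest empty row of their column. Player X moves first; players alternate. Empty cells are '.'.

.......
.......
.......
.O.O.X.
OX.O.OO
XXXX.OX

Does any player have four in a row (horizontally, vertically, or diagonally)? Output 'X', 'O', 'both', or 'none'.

X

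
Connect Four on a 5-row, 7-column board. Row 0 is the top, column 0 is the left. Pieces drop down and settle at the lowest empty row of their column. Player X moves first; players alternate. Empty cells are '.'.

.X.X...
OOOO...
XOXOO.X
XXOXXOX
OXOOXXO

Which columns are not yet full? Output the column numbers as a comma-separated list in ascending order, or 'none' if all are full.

Answer: 0,2,4,5,6

Derivation:
col 0: top cell = '.' → open
col 1: top cell = 'X' → FULL
col 2: top cell = '.' → open
col 3: top cell = 'X' → FULL
col 4: top cell = '.' → open
col 5: top cell = '.' → open
col 6: top cell = '.' → open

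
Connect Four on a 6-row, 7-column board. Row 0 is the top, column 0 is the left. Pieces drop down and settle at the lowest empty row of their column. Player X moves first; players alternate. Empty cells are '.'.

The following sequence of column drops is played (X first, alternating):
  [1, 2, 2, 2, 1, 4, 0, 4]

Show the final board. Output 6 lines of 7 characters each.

Answer: .......
.......
.......
..O....
.XX.O..
XXO.O..

Derivation:
Move 1: X drops in col 1, lands at row 5
Move 2: O drops in col 2, lands at row 5
Move 3: X drops in col 2, lands at row 4
Move 4: O drops in col 2, lands at row 3
Move 5: X drops in col 1, lands at row 4
Move 6: O drops in col 4, lands at row 5
Move 7: X drops in col 0, lands at row 5
Move 8: O drops in col 4, lands at row 4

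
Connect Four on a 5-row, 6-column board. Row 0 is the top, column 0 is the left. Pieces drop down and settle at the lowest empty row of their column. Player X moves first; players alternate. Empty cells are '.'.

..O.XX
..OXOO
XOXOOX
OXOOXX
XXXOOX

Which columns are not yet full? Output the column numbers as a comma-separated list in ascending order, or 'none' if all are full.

Answer: 0,1,3

Derivation:
col 0: top cell = '.' → open
col 1: top cell = '.' → open
col 2: top cell = 'O' → FULL
col 3: top cell = '.' → open
col 4: top cell = 'X' → FULL
col 5: top cell = 'X' → FULL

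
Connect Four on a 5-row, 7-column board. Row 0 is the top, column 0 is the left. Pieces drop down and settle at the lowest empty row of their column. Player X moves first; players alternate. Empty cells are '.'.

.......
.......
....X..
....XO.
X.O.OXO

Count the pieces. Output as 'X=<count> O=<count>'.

X=4 O=4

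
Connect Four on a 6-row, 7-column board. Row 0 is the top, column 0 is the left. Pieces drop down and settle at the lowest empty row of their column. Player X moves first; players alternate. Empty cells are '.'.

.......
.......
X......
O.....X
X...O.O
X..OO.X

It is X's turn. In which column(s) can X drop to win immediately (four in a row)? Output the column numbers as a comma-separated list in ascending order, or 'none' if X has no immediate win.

Answer: none

Derivation:
col 0: drop X → no win
col 1: drop X → no win
col 2: drop X → no win
col 3: drop X → no win
col 4: drop X → no win
col 5: drop X → no win
col 6: drop X → no win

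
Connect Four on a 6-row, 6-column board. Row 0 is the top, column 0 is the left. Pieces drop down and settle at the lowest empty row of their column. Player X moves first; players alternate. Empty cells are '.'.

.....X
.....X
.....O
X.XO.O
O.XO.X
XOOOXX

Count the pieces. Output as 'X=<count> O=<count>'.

X=9 O=8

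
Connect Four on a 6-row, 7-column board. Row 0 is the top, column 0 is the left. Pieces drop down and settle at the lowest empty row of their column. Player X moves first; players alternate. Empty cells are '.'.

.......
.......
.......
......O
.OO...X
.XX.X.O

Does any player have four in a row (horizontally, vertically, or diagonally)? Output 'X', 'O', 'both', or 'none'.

none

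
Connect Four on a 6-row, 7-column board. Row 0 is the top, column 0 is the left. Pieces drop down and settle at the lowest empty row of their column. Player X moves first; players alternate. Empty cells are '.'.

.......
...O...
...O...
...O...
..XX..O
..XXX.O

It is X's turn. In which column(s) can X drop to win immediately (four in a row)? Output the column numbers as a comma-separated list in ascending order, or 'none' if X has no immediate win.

Answer: 1,5

Derivation:
col 0: drop X → no win
col 1: drop X → WIN!
col 2: drop X → no win
col 3: drop X → no win
col 4: drop X → no win
col 5: drop X → WIN!
col 6: drop X → no win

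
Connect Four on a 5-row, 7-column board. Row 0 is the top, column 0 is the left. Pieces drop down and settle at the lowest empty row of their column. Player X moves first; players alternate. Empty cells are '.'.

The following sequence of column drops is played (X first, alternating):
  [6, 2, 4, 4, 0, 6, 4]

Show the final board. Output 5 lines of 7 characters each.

Answer: .......
.......
....X..
....O.O
X.O.X.X

Derivation:
Move 1: X drops in col 6, lands at row 4
Move 2: O drops in col 2, lands at row 4
Move 3: X drops in col 4, lands at row 4
Move 4: O drops in col 4, lands at row 3
Move 5: X drops in col 0, lands at row 4
Move 6: O drops in col 6, lands at row 3
Move 7: X drops in col 4, lands at row 2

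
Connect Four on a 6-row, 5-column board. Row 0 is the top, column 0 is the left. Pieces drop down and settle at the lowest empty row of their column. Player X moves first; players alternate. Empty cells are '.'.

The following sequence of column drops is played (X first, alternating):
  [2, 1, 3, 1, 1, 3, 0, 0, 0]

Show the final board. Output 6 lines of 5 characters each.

Answer: .....
.....
.....
XX...
OO.O.
XOXX.

Derivation:
Move 1: X drops in col 2, lands at row 5
Move 2: O drops in col 1, lands at row 5
Move 3: X drops in col 3, lands at row 5
Move 4: O drops in col 1, lands at row 4
Move 5: X drops in col 1, lands at row 3
Move 6: O drops in col 3, lands at row 4
Move 7: X drops in col 0, lands at row 5
Move 8: O drops in col 0, lands at row 4
Move 9: X drops in col 0, lands at row 3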